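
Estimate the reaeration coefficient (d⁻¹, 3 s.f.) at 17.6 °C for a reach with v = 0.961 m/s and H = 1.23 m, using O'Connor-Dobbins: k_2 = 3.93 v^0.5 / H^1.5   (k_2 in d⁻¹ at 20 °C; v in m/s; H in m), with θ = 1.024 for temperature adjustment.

k_2(20) = 3.93 × 0.961^0.5 / 1.23^1.5 = 3.93 × 0.9803 / 1.364 = 2.824 d⁻¹.
k_2(17.6) = 2.824 × 1.024^(17.6−20) = 2.824 × 0.9447 = 2.668 d⁻¹.

k_2 ≈ 2.67 d⁻¹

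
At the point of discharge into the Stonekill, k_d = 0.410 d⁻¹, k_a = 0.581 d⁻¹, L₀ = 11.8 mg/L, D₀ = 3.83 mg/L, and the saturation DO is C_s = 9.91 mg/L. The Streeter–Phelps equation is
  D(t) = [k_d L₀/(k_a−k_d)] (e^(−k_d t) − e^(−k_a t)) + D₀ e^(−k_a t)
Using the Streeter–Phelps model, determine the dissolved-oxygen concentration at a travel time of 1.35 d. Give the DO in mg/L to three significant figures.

k_d L₀/(k_a−k_d) = 0.410×11.8/(0.581−0.410) = 4.838/0.1710 = 28.29 mg/L.
e^(−k_d t) = e^(−0.410×1.350) = 0.5749; e^(−k_a t) = e^(−0.581×1.350) = 0.4564.
D = 28.29 × (0.5749 − 0.4564) + 3.83 × 0.4564 = 3.353 + 1.748 = 5.101 mg/L.
DO = C_s − D = 9.91 − 5.101 = 4.809 mg/L.

DO ≈ 4.81 mg/L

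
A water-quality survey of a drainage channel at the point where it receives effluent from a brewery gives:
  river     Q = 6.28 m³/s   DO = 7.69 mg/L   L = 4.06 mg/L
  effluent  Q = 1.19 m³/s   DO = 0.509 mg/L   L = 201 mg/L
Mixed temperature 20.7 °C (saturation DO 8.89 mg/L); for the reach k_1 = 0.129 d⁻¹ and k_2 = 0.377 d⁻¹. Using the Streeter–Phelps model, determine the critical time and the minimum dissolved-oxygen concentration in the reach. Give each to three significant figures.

t_c ≈ 3.78 d; minimum DO ≈ 1.44 mg/L

Mixed DO = (6.28×7.69 + 1.19×0.509)/(6.28+1.19) = 48.90/7.470 = 6.546 mg/L.
Mixed L₀ = (6.28×4.06 + 1.19×201)/(7.470) = 264.7/7.470 = 35.43 mg/L.
Initial deficit D₀ = C_s − DO₀ = 8.89 − 6.546 = 2.344 mg/L.
t_c = (1/0.2480) ln[(0.377/0.129)(1 − 2.344×0.2480/(0.129×35.43))] = 4.032 × ln(2.551) = 3.776 d.
D_c = (0.129/0.377) × 35.43 × e^(−0.129×3.776) = 0.3422 × 35.43 × 0.6144 = 7.449 mg/L.
Minimum DO = 8.89 − 7.449 = 1.441 mg/L.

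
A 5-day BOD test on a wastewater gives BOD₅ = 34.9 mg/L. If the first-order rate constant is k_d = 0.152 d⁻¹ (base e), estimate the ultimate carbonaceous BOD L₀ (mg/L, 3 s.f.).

L₀ ≈ 65.6 mg/L

BOD₅ = L₀(1 − e^(−5k_d)) ⇒ L₀ = BOD₅ / (1 − e^(−5×0.152))
= 34.9 / (1 − 0.4677) = 34.9 / 0.5323 = 65.56 mg/L.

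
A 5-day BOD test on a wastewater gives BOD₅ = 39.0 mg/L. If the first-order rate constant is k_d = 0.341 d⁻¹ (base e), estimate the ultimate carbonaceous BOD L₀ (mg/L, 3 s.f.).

BOD₅ = L₀(1 − e^(−5k_d)) ⇒ L₀ = BOD₅ / (1 − e^(−5×0.341))
= 39.0 / (1 − 0.1818) = 39.0 / 0.8182 = 47.66 mg/L.

L₀ ≈ 47.7 mg/L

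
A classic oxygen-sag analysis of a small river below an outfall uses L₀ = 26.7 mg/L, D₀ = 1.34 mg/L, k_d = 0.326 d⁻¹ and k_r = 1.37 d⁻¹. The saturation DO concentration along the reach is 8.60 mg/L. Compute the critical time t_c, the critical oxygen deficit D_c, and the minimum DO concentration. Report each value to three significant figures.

t_c ≈ 1.21 d; D_c ≈ 4.29 mg/L; min DO ≈ 4.31 mg/L

With k_r/k_d = 4.202 and 1 − D₀(k_r−k_d)/(k_d L₀) = 0.8393,
t_c = ln(4.202 × 0.8393) / (1.37 − 0.326) = ln(3.527) / 1.044 = 1.260/1.044 = 1.207 d.
D_c = (k_d/k_r) L₀ e^(−k_d t_c) = (0.326/1.37) × 26.7 × e^(−0.326×1.207) = 0.2380 × 26.7 × 0.6746 = 4.286 mg/L.
Minimum DO = C_s − D_c = 8.60 − 4.286 = 4.314 mg/L.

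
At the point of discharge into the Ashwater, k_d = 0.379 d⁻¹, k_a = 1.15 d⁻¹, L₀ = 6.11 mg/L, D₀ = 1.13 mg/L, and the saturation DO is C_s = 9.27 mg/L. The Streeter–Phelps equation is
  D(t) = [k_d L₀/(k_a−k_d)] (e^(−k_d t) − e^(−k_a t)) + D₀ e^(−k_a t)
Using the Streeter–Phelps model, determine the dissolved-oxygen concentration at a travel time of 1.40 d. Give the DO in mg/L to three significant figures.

DO ≈ 7.88 mg/L

k_d L₀/(k_a−k_d) = 0.379×6.11/(1.15−0.379) = 2.316/0.7710 = 3.003 mg/L.
e^(−k_d t) = e^(−0.379×1.400) = 0.5883; e^(−k_a t) = e^(−1.15×1.400) = 0.1999.
D = 3.003 × (0.5883 − 0.1999) + 1.13 × 0.1999 = 1.166 + 0.2259 = 1.392 mg/L.
DO = C_s − D = 9.27 − 1.392 = 7.878 mg/L.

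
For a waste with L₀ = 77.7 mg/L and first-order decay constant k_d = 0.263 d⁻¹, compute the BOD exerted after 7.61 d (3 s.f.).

y_t = L₀(1 − e^(−k_d t)) = 77.7 × (1 − e^(−0.263×7.61))
= 77.7 × (1 − 0.1351) = 77.7 × 0.8649 = 67.20 mg/L.

y ≈ 67.2 mg/L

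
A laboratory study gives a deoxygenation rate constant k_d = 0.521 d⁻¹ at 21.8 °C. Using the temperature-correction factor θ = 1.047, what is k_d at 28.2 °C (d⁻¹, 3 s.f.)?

k_d(T₂) = k_d(T₁) · θ^(T₂−T₁) = 0.521 × 1.047^(28.2−21.8)
= 0.521 × 1.047^6.40 = 0.521 × 1.342 = 0.6990 d⁻¹.

k_d ≈ 0.699 d⁻¹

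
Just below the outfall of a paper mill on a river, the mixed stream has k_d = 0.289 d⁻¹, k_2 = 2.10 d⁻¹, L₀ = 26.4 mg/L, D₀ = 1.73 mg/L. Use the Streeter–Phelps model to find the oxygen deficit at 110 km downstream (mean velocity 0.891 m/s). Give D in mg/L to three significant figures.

D ≈ 2.66 mg/L

Travel time t = x/v = 110 km / (0.891 m/s) = 110000 m / 0.891 m/s = 123500 s = 1.429 d.
k_d L₀/(k_2−k_d) = 0.289×26.4/(2.10−0.289) = 7.630/1.811 = 4.213 mg/L.
e^(−k_d t) = e^(−0.289×1.429) = 0.6617; e^(−k_2 t) = e^(−2.10×1.429) = 0.04975.
D = 4.213 × (0.6617 − 0.04975) + 1.73 × 0.04975 = 2.578 + 0.08607 = 2.664 mg/L.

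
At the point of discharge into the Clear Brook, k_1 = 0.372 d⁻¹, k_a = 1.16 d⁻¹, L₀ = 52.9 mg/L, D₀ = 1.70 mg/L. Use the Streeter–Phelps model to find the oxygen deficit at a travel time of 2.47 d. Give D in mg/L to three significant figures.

k_1 L₀/(k_a−k_1) = 0.372×52.9/(1.16−0.372) = 19.68/0.7880 = 24.97 mg/L.
e^(−k_1 t) = e^(−0.372×2.470) = 0.3990; e^(−k_a t) = e^(−1.16×2.470) = 0.05697.
D = 24.97 × (0.3990 − 0.05697) + 1.70 × 0.05697 = 8.541 + 0.09685 = 8.638 mg/L.

D ≈ 8.64 mg/L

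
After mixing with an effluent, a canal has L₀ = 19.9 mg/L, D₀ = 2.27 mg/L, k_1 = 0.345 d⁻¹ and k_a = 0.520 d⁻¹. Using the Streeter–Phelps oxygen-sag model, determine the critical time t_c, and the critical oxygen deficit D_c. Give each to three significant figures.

t_c = [1/(k_a−k_1)] ln[(k_a/k_1)(1 − D₀(k_a−k_1)/(k_1 L₀))]
= [1/(0.520−0.345)] ln[(0.520/0.345)(1 − 2.27×0.1750/(0.345×19.9))]
= (1/0.1750) ln[1.507 × 0.9421] = 5.714 × ln(1.420) = 5.714 × 0.3507 = 2.004 d.
L(t_c) = L₀ e^(−k_1 t_c) = 19.9 × 0.5009 = 9.968 mg/L, and at the critical point k_a D_c = k_1 L, so D_c = (0.345/0.520) × 9.968 = 6.613 mg/L.

t_c ≈ 2.00 d; D_c ≈ 6.61 mg/L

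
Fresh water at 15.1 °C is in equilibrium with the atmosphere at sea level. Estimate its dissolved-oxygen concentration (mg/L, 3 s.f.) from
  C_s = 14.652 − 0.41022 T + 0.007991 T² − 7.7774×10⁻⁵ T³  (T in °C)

C_s = 14.652 − 0.41022×15.1 + 0.007991×15.1² − 7.7774×10⁻⁵×15.1³ = 10.01 mg/L.

C_s ≈ 10.0 mg/L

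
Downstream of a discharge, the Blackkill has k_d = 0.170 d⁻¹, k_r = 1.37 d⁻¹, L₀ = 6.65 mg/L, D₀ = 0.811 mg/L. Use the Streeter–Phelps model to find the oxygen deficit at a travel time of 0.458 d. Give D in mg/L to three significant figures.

k_d L₀/(k_r−k_d) = 0.170×6.65/(1.37−0.170) = 1.131/1.200 = 0.9421 mg/L.
e^(−k_d t) = e^(−0.170×0.4580) = 0.9251; e^(−k_r t) = e^(−1.37×0.4580) = 0.5339.
D = 0.9421 × (0.9251 − 0.5339) + 0.811 × 0.5339 = 0.3685 + 0.4330 = 0.8015 mg/L.

D ≈ 0.802 mg/L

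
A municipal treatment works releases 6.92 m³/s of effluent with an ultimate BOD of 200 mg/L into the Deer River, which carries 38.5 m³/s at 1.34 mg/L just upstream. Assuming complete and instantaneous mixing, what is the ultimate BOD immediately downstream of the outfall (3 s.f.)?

31.6 mg/L

Flow-weighted mixing: C = (Q_r C_r + Q_w C_w)/(Q_r + Q_w)
= (38.5×1.34 + 6.92×200)/(38.5 + 6.92) = 1436/45.42 = 31.61 mg/L.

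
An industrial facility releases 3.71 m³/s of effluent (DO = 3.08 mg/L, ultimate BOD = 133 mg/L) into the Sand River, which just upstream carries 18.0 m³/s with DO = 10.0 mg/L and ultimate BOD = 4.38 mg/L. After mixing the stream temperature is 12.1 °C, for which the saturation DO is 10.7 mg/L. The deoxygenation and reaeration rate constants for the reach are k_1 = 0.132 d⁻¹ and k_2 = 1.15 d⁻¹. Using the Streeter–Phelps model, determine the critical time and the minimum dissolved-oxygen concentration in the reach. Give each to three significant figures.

Mixed DO = (18.0×10.0 + 3.71×3.08)/(18.0+3.71) = 191.4/21.71 = 8.817 mg/L.
Mixed L₀ = (18.0×4.38 + 3.71×133)/(21.71) = 572.3/21.71 = 26.36 mg/L.
Initial deficit D₀ = C_s − DO₀ = 10.7 − 8.817 = 1.883 mg/L.
t_c = (1/1.018) ln[(1.15/0.132)(1 − 1.883×1.018/(0.132×26.36))] = 0.9823 × ln(3.914) = 1.340 d.
D_c = (0.132/1.15) × 26.36 × e^(−0.132×1.340) = 0.1148 × 26.36 × 0.8378 = 2.535 mg/L.
Minimum DO = 10.7 − 2.535 = 8.165 mg/L.

t_c ≈ 1.34 d; minimum DO ≈ 8.16 mg/L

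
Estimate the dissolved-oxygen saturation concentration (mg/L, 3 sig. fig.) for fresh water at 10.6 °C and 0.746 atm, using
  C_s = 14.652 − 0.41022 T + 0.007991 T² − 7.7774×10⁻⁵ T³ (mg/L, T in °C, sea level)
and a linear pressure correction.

At sea level: C_s = 14.652 − 0.41022×10.6 + 0.007991×10.6² − 7.7774×10⁻⁵×10.6³ = 11.11 mg/L.
Pressure correction: C_s' = 11.11 × 0.746 = 8.287 mg/L.

C_s ≈ 8.29 mg/L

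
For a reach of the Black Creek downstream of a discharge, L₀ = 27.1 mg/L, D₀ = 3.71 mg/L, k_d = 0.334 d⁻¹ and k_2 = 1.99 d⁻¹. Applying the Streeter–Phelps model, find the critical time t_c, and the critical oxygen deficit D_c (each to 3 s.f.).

t_c = [1/(k_2−k_d)] ln[(k_2/k_d)(1 − D₀(k_2−k_d)/(k_d L₀))]
= [1/(1.99−0.334)] ln[(1.99/0.334)(1 − 3.71×1.656/(0.334×27.1))]
= (1/1.656) ln[5.958 × 0.3212] = 0.6039 × ln(1.914) = 0.6039 × 0.6492 = 0.3920 d.
D_c = (k_d/k_2) L₀ e^(−k_d t_c) = (0.334/1.99) × 27.1 × e^(−0.334×0.3920) = 0.1678 × 27.1 × 0.8773 = 3.990 mg/L.

t_c ≈ 0.392 d; D_c ≈ 3.99 mg/L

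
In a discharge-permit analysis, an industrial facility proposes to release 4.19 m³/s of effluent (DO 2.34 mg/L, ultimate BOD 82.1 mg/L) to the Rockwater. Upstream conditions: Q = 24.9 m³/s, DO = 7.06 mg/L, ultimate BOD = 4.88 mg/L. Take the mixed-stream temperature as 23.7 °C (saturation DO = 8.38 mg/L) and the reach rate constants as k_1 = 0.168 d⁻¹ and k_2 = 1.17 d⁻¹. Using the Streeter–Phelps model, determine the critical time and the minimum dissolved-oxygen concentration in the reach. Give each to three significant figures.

t_c ≈ 0.572 d; minimum DO ≈ 6.29 mg/L

Mixed DO = (24.9×7.06 + 4.19×2.34)/(24.9+4.19) = 185.6/29.09 = 6.380 mg/L.
Mixed L₀ = (24.9×4.88 + 4.19×82.1)/(29.09) = 465.5/29.09 = 16.00 mg/L.
Initial deficit D₀ = C_s − DO₀ = 8.38 − 6.380 = 2.000 mg/L.
t_c = (1/1.002) ln[(1.17/0.168)(1 − 2.000×1.002/(0.168×16.00))] = 0.9980 × ln(1.773) = 0.5717 d.
D_c = (0.168/1.17) × 16.00 × e^(−0.168×0.5717) = 0.1436 × 16.00 × 0.9084 = 2.087 mg/L.
Minimum DO = 8.38 − 2.087 = 6.293 mg/L.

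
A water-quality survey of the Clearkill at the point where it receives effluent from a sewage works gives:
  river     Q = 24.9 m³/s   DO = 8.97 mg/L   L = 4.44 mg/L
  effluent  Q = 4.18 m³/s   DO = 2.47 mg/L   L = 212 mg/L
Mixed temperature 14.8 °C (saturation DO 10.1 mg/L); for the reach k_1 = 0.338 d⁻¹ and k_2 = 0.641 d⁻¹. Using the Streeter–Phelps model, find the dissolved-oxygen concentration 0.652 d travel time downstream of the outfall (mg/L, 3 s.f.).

DO ≈ 3.24 mg/L

Mixed DO = (24.9×8.97 + 4.18×2.47)/(24.9+4.18) = 233.7/29.08 = 8.036 mg/L.
Mixed L₀ = (24.9×4.44 + 4.18×212)/(29.08) = 996.7/29.08 = 34.27 mg/L.
Initial deficit D₀ = C_s − DO₀ = 10.1 − 8.036 = 2.064 mg/L.
D(0.652) = [0.338×34.27/(0.641−0.338)](e^(−0.338×0.652) − e^(−0.641×0.652)) + 2.064 e^(−0.641×0.652)
= 38.23 × (0.8022 − 0.6584) + 2.064 × 0.6584 = 6.858 mg/L.
DO = 10.1 − 6.858 = 3.242 mg/L.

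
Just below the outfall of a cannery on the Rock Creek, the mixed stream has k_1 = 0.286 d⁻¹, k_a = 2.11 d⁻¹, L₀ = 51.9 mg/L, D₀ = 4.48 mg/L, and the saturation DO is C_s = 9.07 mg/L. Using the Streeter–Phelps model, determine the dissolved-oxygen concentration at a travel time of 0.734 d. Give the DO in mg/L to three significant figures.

DO ≈ 3.25 mg/L

k_1 L₀/(k_a−k_1) = 0.286×51.9/(2.11−0.286) = 14.84/1.824 = 8.138 mg/L.
e^(−k_1 t) = e^(−0.286×0.7340) = 0.8106; e^(−k_a t) = e^(−2.11×0.7340) = 0.2125.
D = 8.138 × (0.8106 − 0.2125) + 4.48 × 0.2125 = 4.867 + 0.9521 = 5.820 mg/L.
DO = C_s − D = 9.07 − 5.820 = 3.250 mg/L.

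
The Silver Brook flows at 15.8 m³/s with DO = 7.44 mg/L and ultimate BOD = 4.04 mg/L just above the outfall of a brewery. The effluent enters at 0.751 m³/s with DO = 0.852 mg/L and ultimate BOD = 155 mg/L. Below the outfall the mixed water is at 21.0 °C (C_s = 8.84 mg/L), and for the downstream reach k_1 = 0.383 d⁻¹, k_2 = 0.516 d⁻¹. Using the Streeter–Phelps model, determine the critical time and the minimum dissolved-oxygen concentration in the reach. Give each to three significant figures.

Mixed DO = (15.8×7.44 + 0.751×0.852)/(15.8+0.751) = 118.2/16.55 = 7.141 mg/L.
Mixed L₀ = (15.8×4.04 + 0.751×155)/(16.55) = 180.2/16.55 = 10.89 mg/L.
Initial deficit D₀ = C_s − DO₀ = 8.84 − 7.141 = 1.699 mg/L.
t_c = (1/0.1330) ln[(0.516/0.383)(1 − 1.699×0.1330/(0.383×10.89))] = 7.519 × ln(1.274) = 1.822 d.
D_c = (0.383/0.516) × 10.89 × e^(−0.383×1.822) = 0.7422 × 10.89 × 0.4976 = 4.022 mg/L.
Minimum DO = 8.84 − 4.022 = 4.818 mg/L.

t_c ≈ 1.82 d; minimum DO ≈ 4.82 mg/L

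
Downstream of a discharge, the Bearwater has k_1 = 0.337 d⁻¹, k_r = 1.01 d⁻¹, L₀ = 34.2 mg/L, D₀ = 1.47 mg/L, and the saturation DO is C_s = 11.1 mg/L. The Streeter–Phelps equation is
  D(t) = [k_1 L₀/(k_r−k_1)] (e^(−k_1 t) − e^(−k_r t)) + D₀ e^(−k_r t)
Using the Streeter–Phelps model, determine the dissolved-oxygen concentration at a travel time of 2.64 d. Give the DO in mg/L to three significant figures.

k_1 L₀/(k_r−k_1) = 0.337×34.2/(1.01−0.337) = 11.53/0.6730 = 17.13 mg/L.
e^(−k_1 t) = e^(−0.337×2.640) = 0.4108; e^(−k_r t) = e^(−1.01×2.640) = 0.06950.
D = 17.13 × (0.4108 − 0.06950) + 1.47 × 0.06950 = 5.845 + 0.1022 = 5.947 mg/L.
DO = C_s − D = 11.1 − 5.947 = 5.153 mg/L.

DO ≈ 5.15 mg/L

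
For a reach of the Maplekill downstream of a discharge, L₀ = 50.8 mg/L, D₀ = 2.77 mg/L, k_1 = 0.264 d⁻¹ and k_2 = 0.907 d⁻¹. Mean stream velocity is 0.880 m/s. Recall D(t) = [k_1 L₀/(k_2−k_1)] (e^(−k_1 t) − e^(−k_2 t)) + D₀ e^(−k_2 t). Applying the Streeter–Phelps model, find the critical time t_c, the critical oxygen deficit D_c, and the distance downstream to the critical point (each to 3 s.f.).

At the critical point dD/dt = 0, so k_1 L₀ e^(−k_1 t) = k_2 D. Substituting D(t) from the Streeter–Phelps equation and solving for t gives
t_c = ln[(k_2/k_1)(1 − D₀(k_2−k_1)/(k_1 L₀))] / (k_2−k_1).
Here k_2−k_1 = 0.6430 d⁻¹ and 1 − D₀(k_2−k_1)/(k_1 L₀) = 1 − 2.77×0.6430/(0.264×50.8) = 0.8672, so
t_c = ln(3.436 × 0.8672) / 0.6430 = 1.092 / 0.6430 = 1.698 d.
L(t_c) = L₀ e^(−k_1 t_c) = 50.8 × 0.6388 = 32.45 mg/L, and at the critical point k_2 D_c = k_1 L, so D_c = (0.264/0.907) × 32.45 = 9.445 mg/L.
x_c = v t_c = 0.880 m/s × 1.698 d × 86400 s/d = 129100 m ≈ 129 km.

t_c ≈ 1.70 d; D_c ≈ 9.44 mg/L; x_c ≈ 129 km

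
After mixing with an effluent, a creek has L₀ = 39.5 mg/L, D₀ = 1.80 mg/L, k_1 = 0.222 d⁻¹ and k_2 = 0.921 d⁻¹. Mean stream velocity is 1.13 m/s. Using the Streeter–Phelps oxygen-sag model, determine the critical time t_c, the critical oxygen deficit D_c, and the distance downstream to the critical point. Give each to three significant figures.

With k_2/k_1 = 4.149 and 1 − D₀(k_2−k_1)/(k_1 L₀) = 0.8565,
t_c = ln(4.149 × 0.8565) / (0.921 − 0.222) = ln(3.553) / 0.6990 = 1.268/0.6990 = 1.814 d.
D_c = (k_1/k_2) L₀ e^(−k_1 t_c) = (0.222/0.921) × 39.5 × e^(−0.222×1.814) = 0.2410 × 39.5 × 0.6685 = 6.365 mg/L.
x_c = v t_c = 1.13 m/s × 1.814 d × 86400 s/d = 177100 m ≈ 177 km.

t_c ≈ 1.81 d; D_c ≈ 6.37 mg/L; x_c ≈ 177 km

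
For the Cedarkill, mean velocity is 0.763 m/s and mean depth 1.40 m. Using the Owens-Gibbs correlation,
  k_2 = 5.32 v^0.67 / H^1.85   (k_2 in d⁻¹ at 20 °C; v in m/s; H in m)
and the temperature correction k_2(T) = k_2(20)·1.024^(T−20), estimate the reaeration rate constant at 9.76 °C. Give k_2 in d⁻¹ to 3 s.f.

k_2(20) = 5.32 × 0.763^0.67 / 1.40^1.85 = 5.32 × 0.8342 / 1.864 = 2.382 d⁻¹.
k_2(9.76) = 2.382 × 1.024^(9.76−20) = 2.382 × 0.7844 = 1.868 d⁻¹.

k_2 ≈ 1.87 d⁻¹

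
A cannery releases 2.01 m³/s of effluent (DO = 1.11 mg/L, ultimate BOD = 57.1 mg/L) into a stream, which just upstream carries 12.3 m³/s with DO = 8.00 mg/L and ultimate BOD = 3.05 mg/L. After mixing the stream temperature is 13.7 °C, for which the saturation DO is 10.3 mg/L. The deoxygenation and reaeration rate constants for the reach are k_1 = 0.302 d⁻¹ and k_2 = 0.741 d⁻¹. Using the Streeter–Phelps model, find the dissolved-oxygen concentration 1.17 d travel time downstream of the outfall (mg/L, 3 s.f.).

Mixed DO = (12.3×8.00 + 2.01×1.11)/(12.3+2.01) = 100.6/14.31 = 7.032 mg/L.
Mixed L₀ = (12.3×3.05 + 2.01×57.1)/(14.31) = 152.3/14.31 = 10.64 mg/L.
Initial deficit D₀ = C_s − DO₀ = 10.3 − 7.032 = 3.268 mg/L.
D(1.17) = [0.302×10.64/(0.741−0.302)](e^(−0.302×1.17) − e^(−0.741×1.17)) + 3.268 e^(−0.741×1.17)
= 7.321 × (0.7023 − 0.4202) + 3.268 × 0.4202 = 3.439 mg/L.
DO = 10.3 − 3.439 = 6.861 mg/L.

DO ≈ 6.86 mg/L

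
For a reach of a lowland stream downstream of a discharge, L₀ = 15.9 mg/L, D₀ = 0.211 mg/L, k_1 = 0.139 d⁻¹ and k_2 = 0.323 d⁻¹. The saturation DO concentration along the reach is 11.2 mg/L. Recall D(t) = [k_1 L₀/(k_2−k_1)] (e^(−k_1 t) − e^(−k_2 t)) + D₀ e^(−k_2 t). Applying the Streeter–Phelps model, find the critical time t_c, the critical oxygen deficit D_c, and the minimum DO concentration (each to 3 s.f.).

t_c ≈ 4.49 d; D_c ≈ 3.67 mg/L; min DO ≈ 7.53 mg/L

At the critical point dD/dt = 0, so k_1 L₀ e^(−k_1 t) = k_2 D. Substituting D(t) from the Streeter–Phelps equation and solving for t gives
t_c = ln[(k_2/k_1)(1 − D₀(k_2−k_1)/(k_1 L₀))] / (k_2−k_1).
Here k_2−k_1 = 0.1840 d⁻¹ and 1 − D₀(k_2−k_1)/(k_1 L₀) = 1 − 0.211×0.1840/(0.139×15.9) = 0.9824, so
t_c = ln(2.324 × 0.9824) / 0.1840 = 0.8255 / 0.1840 = 4.486 d.
D_c = (k_1/k_2) L₀ e^(−k_1 t_c) = (0.139/0.323) × 15.9 × e^(−0.139×4.486) = 0.4303 × 15.9 × 0.5360 = 3.668 mg/L.
Minimum DO = C_s − D_c = 11.2 − 3.668 = 7.532 mg/L.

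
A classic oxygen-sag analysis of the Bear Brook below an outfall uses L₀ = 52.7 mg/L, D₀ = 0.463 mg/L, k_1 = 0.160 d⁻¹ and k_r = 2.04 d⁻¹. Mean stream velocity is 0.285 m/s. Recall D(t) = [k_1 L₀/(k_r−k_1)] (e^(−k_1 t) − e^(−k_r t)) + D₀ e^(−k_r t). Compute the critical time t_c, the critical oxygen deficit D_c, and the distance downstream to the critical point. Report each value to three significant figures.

t_c ≈ 1.30 d; D_c ≈ 3.36 mg/L; x_c ≈ 31.9 km

With k_r/k_1 = 12.75 and 1 − D₀(k_r−k_1)/(k_1 L₀) = 0.8968,
t_c = ln(12.75 × 0.8968) / (2.04 − 0.160) = ln(11.43) / 1.880 = 2.437/1.880 = 1.296 d.
L(t_c) = L₀ e^(−k_1 t_c) = 52.7 × 0.8127 = 42.83 mg/L, and at the critical point k_r D_c = k_1 L, so D_c = (0.160/2.04) × 42.83 = 3.359 mg/L.
x_c = v t_c = 0.285 m/s × 1.296 d × 86400 s/d = 31910 m ≈ 31.9 km.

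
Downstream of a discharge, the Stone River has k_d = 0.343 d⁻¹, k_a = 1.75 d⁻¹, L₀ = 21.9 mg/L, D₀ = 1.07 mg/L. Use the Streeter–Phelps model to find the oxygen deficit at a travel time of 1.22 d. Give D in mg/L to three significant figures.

k_d L₀/(k_a−k_d) = 0.343×21.9/(1.75−0.343) = 7.512/1.407 = 5.339 mg/L.
e^(−k_d t) = e^(−0.343×1.220) = 0.6581; e^(−k_a t) = e^(−1.75×1.220) = 0.1182.
D = 5.339 × (0.6581 − 0.1182) + 1.07 × 0.1182 = 2.882 + 0.1265 = 3.008 mg/L.

D ≈ 3.01 mg/L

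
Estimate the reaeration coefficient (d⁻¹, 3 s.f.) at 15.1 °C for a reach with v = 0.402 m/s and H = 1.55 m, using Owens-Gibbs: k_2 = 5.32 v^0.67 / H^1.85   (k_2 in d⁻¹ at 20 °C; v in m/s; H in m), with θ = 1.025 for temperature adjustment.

k_2 ≈ 1.14 d⁻¹

k_2(20) = 5.32 × 0.402^0.67 / 1.55^1.85 = 5.32 × 0.5430 / 2.250 = 1.284 d⁻¹.
k_2(15.1) = 1.284 × 1.025^(15.1−20) = 1.284 × 0.8860 = 1.138 d⁻¹.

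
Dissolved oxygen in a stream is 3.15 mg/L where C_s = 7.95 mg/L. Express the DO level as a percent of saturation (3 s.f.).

% saturation = C/C_s × 100 = 3.15/7.95 × 100 = 39.6 %.

39.6 % saturation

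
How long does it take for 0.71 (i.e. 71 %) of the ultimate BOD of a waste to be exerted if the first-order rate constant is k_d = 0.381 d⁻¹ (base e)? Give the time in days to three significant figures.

y/L₀ = 1 − e^(−k_d t) = 0.71 ⇒ e^(−k_d t) = 0.290
t = −ln(0.290) / 0.381 = 1.238 / 0.381 = 3.249 d.

t ≈ 3.25 d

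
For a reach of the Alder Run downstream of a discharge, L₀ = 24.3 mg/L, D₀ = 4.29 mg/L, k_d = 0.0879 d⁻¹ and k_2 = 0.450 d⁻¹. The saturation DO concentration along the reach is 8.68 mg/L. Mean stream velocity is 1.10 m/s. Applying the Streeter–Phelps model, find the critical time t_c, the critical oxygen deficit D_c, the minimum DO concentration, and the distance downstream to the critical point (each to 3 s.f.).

t_c = [1/(k_2−k_d)] ln[(k_2/k_d)(1 − D₀(k_2−k_d)/(k_d L₀))]
= [1/(0.450−0.0879)] ln[(0.450/0.0879)(1 − 4.29×0.3621/(0.0879×24.3))]
= (1/0.3621) ln[5.119 × 0.2727] = 2.762 × ln(1.396) = 2.762 × 0.3338 = 0.9219 d.
D_c = (k_d/k_2) L₀ e^(−k_d t_c) = (0.0879/0.450) × 24.3 × e^(−0.0879×0.9219) = 0.1953 × 24.3 × 0.9222 = 4.377 mg/L.
Minimum DO = C_s − D_c = 8.68 − 4.377 = 4.303 mg/L.
x_c = v t_c = 1.10 m/s × 0.9219 d × 86400 s/d = 87610 m ≈ 87.6 km.

t_c ≈ 0.922 d; D_c ≈ 4.38 mg/L; min DO ≈ 4.30 mg/L; x_c ≈ 87.6 km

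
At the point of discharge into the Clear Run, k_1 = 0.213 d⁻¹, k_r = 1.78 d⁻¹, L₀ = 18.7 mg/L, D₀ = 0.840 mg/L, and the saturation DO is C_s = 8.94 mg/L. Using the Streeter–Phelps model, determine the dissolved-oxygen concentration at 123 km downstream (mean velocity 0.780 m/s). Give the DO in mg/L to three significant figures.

DO ≈ 7.28 mg/L

Travel time t = x/v = 123 km / (0.780 m/s) = 123000 m / 0.780 m/s = 157700 s = 1.825 d.
k_1 L₀/(k_r−k_1) = 0.213×18.7/(1.78−0.213) = 3.983/1.567 = 2.542 mg/L.
e^(−k_1 t) = e^(−0.213×1.825) = 0.6779; e^(−k_r t) = e^(−1.78×1.825) = 0.03882.
D = 2.542 × (0.6779 − 0.03882) + 0.840 × 0.03882 = 1.624 + 0.03261 = 1.657 mg/L.
DO = C_s − D = 8.94 − 1.657 = 7.283 mg/L.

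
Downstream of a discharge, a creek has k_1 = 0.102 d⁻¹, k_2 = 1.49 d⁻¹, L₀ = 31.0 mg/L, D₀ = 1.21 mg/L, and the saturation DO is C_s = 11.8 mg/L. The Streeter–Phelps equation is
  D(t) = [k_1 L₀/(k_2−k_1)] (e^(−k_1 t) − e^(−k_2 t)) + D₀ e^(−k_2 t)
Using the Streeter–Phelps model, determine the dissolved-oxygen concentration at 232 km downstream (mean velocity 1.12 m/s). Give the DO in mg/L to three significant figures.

Travel time t = x/v = 232 km / (1.12 m/s) = 232000 m / 1.12 m/s = 207100 s = 2.397 d.
k_1 L₀/(k_2−k_1) = 0.102×31.0/(1.49−0.102) = 3.162/1.388 = 2.278 mg/L.
e^(−k_1 t) = e^(−0.102×2.397) = 0.7831; e^(−k_2 t) = e^(−1.49×2.397) = 0.02809.
D = 2.278 × (0.7831 − 0.02809) + 1.21 × 0.02809 = 1.720 + 0.03399 = 1.754 mg/L.
DO = C_s − D = 11.8 − 1.754 = 10.05 mg/L.

DO ≈ 10.0 mg/L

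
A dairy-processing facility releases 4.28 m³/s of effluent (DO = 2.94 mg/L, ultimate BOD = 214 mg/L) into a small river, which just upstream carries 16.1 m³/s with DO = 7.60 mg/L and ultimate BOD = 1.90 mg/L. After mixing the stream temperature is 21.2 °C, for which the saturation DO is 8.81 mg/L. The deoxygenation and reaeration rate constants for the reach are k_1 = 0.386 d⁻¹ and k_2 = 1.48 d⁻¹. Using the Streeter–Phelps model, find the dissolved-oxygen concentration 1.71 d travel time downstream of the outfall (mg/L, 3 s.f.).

Mixed DO = (16.1×7.60 + 4.28×2.94)/(16.1+4.28) = 134.9/20.38 = 6.621 mg/L.
Mixed L₀ = (16.1×1.90 + 4.28×214)/(20.38) = 946.5/20.38 = 46.44 mg/L.
Initial deficit D₀ = C_s − DO₀ = 8.81 − 6.621 = 2.189 mg/L.
D(1.71) = [0.386×46.44/(1.48−0.386)](e^(−0.386×1.71) − e^(−1.48×1.71)) + 2.189 e^(−1.48×1.71)
= 16.39 × (0.5168 − 0.07960) + 2.189 × 0.07960 = 7.339 mg/L.
DO = 8.81 − 7.339 = 1.471 mg/L.

DO ≈ 1.47 mg/L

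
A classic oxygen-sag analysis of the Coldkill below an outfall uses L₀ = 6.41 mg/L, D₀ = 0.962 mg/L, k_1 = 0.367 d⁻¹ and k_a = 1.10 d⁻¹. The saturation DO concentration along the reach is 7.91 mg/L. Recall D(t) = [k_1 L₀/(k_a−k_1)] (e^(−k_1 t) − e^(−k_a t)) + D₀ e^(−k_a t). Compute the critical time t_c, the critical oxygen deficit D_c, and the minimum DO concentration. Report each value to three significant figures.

At the critical point dD/dt = 0, so k_1 L₀ e^(−k_1 t) = k_a D. Substituting D(t) from the Streeter–Phelps equation and solving for t gives
t_c = ln[(k_a/k_1)(1 − D₀(k_a−k_1)/(k_1 L₀))] / (k_a−k_1).
Here k_a−k_1 = 0.7330 d⁻¹ and 1 − D₀(k_a−k_1)/(k_1 L₀) = 1 − 0.962×0.7330/(0.367×6.41) = 0.7003, so
t_c = ln(2.997 × 0.7003) / 0.7330 = 0.7414 / 0.7330 = 1.011 d.
D_c = (k_1/k_a) L₀ e^(−k_1 t_c) = (0.367/1.10) × 6.41 × e^(−0.367×1.011) = 0.3336 × 6.41 × 0.6899 = 1.475 mg/L.
Minimum DO = C_s − D_c = 7.91 − 1.475 = 6.435 mg/L.

t_c ≈ 1.01 d; D_c ≈ 1.48 mg/L; min DO ≈ 6.43 mg/L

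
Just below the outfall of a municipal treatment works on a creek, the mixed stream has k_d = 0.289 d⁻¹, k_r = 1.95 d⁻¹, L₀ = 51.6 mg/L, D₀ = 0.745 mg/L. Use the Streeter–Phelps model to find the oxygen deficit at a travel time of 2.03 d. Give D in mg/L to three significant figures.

D ≈ 4.84 mg/L

k_d L₀/(k_r−k_d) = 0.289×51.6/(1.95−0.289) = 14.91/1.661 = 8.978 mg/L.
e^(−k_d t) = e^(−0.289×2.030) = 0.5562; e^(−k_r t) = e^(−1.95×2.030) = 0.01909.
D = 8.978 × (0.5562 − 0.01909) + 0.745 × 0.01909 = 4.822 + 0.01422 = 4.836 mg/L.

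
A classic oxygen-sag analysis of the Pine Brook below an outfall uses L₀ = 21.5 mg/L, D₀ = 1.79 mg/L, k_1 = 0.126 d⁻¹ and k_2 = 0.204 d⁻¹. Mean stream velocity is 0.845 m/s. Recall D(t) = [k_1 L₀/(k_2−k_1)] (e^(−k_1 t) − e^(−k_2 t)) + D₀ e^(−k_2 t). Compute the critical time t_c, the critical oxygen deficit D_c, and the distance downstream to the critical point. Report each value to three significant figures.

At the critical point dD/dt = 0, so k_1 L₀ e^(−k_1 t) = k_2 D. Substituting D(t) from the Streeter–Phelps equation and solving for t gives
t_c = ln[(k_2/k_1)(1 − D₀(k_2−k_1)/(k_1 L₀))] / (k_2−k_1).
Here k_2−k_1 = 0.07800 d⁻¹ and 1 − D₀(k_2−k_1)/(k_1 L₀) = 1 − 1.79×0.07800/(0.126×21.5) = 0.9485, so
t_c = ln(1.619 × 0.9485) / 0.07800 = 0.4289 / 0.07800 = 5.499 d.
L(t_c) = L₀ e^(−k_1 t_c) = 21.5 × 0.5001 = 10.75 mg/L, and at the critical point k_2 D_c = k_1 L, so D_c = (0.126/0.204) × 10.75 = 6.642 mg/L.
x_c = v t_c = 0.845 m/s × 5.499 d × 86400 s/d = 401500 m ≈ 401 km.

t_c ≈ 5.50 d; D_c ≈ 6.64 mg/L; x_c ≈ 401 km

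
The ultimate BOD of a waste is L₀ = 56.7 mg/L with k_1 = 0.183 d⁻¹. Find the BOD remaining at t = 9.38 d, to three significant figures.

L_t = L₀ e^(−k_1 t) = 56.7 × e^(−0.183×9.38) = 56.7 × 0.1797 = 10.19 mg/L.

L ≈ 10.2 mg/L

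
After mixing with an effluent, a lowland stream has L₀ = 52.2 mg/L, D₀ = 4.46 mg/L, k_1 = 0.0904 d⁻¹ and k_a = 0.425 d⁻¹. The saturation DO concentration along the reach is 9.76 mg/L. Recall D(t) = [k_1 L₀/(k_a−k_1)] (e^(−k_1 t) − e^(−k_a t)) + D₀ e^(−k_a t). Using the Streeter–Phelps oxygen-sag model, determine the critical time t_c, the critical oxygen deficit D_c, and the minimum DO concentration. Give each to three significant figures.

t_c ≈ 3.49 d; D_c ≈ 8.10 mg/L; min DO ≈ 1.66 mg/L

At the critical point dD/dt = 0, so k_1 L₀ e^(−k_1 t) = k_a D. Substituting D(t) from the Streeter–Phelps equation and solving for t gives
t_c = ln[(k_a/k_1)(1 − D₀(k_a−k_1)/(k_1 L₀))] / (k_a−k_1).
Here k_a−k_1 = 0.3346 d⁻¹ and 1 − D₀(k_a−k_1)/(k_1 L₀) = 1 − 4.46×0.3346/(0.0904×52.2) = 0.6838, so
t_c = ln(4.701 × 0.6838) / 0.3346 = 1.168 / 0.3346 = 3.490 d.
D_c = (k_1/k_a) L₀ e^(−k_1 t_c) = (0.0904/0.425) × 52.2 × e^(−0.0904×3.490) = 0.2127 × 52.2 × 0.7294 = 8.099 mg/L.
Minimum DO = C_s − D_c = 9.76 − 8.099 = 1.661 mg/L.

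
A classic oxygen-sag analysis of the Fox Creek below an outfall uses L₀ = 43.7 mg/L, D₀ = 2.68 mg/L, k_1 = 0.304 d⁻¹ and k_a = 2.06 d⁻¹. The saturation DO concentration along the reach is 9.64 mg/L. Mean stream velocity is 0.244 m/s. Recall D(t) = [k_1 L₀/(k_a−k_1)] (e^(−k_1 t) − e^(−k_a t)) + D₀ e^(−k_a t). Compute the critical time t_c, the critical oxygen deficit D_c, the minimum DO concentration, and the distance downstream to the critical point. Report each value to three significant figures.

t_c = [1/(k_a−k_1)] ln[(k_a/k_1)(1 − D₀(k_a−k_1)/(k_1 L₀))]
= [1/(2.06−0.304)] ln[(2.06/0.304)(1 − 2.68×1.756/(0.304×43.7))]
= (1/1.756) ln[6.776 × 0.6458] = 0.5695 × ln(4.376) = 0.5695 × 1.476 = 0.8406 d.
L(t_c) = L₀ e^(−k_1 t_c) = 43.7 × 0.7745 = 33.85 mg/L, and at the critical point k_a D_c = k_1 L, so D_c = (0.304/2.06) × 33.85 = 4.995 mg/L.
Minimum DO = C_s − D_c = 9.64 − 4.995 = 4.645 mg/L.
x_c = v t_c = 0.244 m/s × 0.8406 d × 86400 s/d = 17720 m ≈ 17.7 km.

t_c ≈ 0.841 d; D_c ≈ 4.99 mg/L; min DO ≈ 4.65 mg/L; x_c ≈ 17.7 km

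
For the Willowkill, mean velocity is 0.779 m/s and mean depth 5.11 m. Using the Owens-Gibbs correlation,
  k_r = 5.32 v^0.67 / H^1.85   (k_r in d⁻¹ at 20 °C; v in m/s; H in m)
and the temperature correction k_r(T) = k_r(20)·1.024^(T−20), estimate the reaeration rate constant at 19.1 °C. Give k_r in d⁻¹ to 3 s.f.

k_r ≈ 0.215 d⁻¹

k_r(20) = 5.32 × 0.779^0.67 / 5.11^1.85 = 5.32 × 0.8459 / 20.44 = 0.2201 d⁻¹.
k_r(19.1) = 0.2201 × 1.024^(19.1−20) = 0.2201 × 0.9789 = 0.2155 d⁻¹.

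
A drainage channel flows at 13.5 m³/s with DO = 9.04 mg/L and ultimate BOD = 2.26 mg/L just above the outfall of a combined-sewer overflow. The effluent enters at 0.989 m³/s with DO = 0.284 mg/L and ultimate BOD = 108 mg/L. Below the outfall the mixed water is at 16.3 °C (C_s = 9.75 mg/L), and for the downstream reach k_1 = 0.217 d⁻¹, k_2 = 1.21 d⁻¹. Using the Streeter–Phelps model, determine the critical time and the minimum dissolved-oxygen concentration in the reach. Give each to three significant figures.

t_c ≈ 0.726 d; minimum DO ≈ 8.30 mg/L

Mixed DO = (13.5×9.04 + 0.989×0.284)/(13.5+0.989) = 122.3/14.49 = 8.442 mg/L.
Mixed L₀ = (13.5×2.26 + 0.989×108)/(14.49) = 137.3/14.49 = 9.478 mg/L.
Initial deficit D₀ = C_s − DO₀ = 9.75 − 8.442 = 1.308 mg/L.
t_c = (1/0.9930) ln[(1.21/0.217)(1 − 1.308×0.9930/(0.217×9.478))] = 1.007 × ln(2.055) = 0.7256 d.
D_c = (0.217/1.21) × 9.478 × e^(−0.217×0.7256) = 0.1793 × 9.478 × 0.8543 = 1.452 mg/L.
Minimum DO = 9.75 − 1.452 = 8.298 mg/L.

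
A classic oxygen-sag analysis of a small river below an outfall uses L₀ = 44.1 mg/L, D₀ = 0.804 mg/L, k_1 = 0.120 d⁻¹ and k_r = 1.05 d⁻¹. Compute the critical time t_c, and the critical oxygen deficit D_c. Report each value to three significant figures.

t_c ≈ 2.17 d; D_c ≈ 3.89 mg/L

t_c = [1/(k_r−k_1)] ln[(k_r/k_1)(1 − D₀(k_r−k_1)/(k_1 L₀))]
= [1/(1.05−0.120)] ln[(1.05/0.120)(1 − 0.804×0.9300/(0.120×44.1))]
= (1/0.9300) ln[8.750 × 0.8587] = 1.075 × ln(7.514) = 1.075 × 2.017 = 2.169 d.
D_c = (k_1/k_r) L₀ e^(−k_1 t_c) = (0.120/1.05) × 44.1 × e^(−0.120×2.169) = 0.1143 × 44.1 × 0.7709 = 3.885 mg/L.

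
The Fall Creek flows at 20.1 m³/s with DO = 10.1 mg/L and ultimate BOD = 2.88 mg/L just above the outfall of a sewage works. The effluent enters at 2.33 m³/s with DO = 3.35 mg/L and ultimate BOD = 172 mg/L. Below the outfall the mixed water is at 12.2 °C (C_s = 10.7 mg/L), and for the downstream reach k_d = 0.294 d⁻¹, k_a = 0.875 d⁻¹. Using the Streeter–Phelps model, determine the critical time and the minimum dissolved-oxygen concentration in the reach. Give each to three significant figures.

t_c ≈ 1.65 d; minimum DO ≈ 6.47 mg/L

Mixed DO = (20.1×10.1 + 2.33×3.35)/(20.1+2.33) = 210.8/22.43 = 9.399 mg/L.
Mixed L₀ = (20.1×2.88 + 2.33×172)/(22.43) = 458.6/22.43 = 20.45 mg/L.
Initial deficit D₀ = C_s − DO₀ = 10.7 − 9.399 = 1.301 mg/L.
t_c = (1/0.5810) ln[(0.875/0.294)(1 − 1.301×0.5810/(0.294×20.45))] = 1.721 × ln(2.602) = 1.646 d.
D_c = (0.294/0.875) × 20.45 × e^(−0.294×1.646) = 0.3360 × 20.45 × 0.6164 = 4.235 mg/L.
Minimum DO = 10.7 − 4.235 = 6.465 mg/L.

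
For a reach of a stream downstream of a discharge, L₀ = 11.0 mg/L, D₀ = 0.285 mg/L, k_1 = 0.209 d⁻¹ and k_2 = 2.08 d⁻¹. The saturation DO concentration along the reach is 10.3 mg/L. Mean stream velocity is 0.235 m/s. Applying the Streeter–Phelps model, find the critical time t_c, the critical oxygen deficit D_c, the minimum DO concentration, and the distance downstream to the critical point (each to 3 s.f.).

At the critical point dD/dt = 0, so k_1 L₀ e^(−k_1 t) = k_2 D. Substituting D(t) from the Streeter–Phelps equation and solving for t gives
t_c = ln[(k_2/k_1)(1 − D₀(k_2−k_1)/(k_1 L₀))] / (k_2−k_1).
Here k_2−k_1 = 1.871 d⁻¹ and 1 − D₀(k_2−k_1)/(k_1 L₀) = 1 − 0.285×1.871/(0.209×11.0) = 0.7681, so
t_c = ln(9.952 × 0.7681) / 1.871 = 2.034 / 1.871 = 1.087 d.
D_c = (k_1/k_2) L₀ e^(−k_1 t_c) = (0.209/2.08) × 11.0 × e^(−0.209×1.087) = 0.1005 × 11.0 × 0.7968 = 0.8807 mg/L.
Minimum DO = C_s − D_c = 10.3 − 0.8807 = 9.419 mg/L.
x_c = v t_c = 0.235 m/s × 1.087 d × 86400 s/d = 22070 m ≈ 22.1 km.

t_c ≈ 1.09 d; D_c ≈ 0.881 mg/L; min DO ≈ 9.42 mg/L; x_c ≈ 22.1 km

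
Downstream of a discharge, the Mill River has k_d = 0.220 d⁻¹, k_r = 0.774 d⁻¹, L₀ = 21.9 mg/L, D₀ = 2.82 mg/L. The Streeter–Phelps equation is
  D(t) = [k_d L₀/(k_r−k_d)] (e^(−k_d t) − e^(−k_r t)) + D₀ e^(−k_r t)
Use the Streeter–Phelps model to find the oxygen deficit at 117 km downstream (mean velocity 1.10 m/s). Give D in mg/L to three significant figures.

D ≈ 4.37 mg/L

Travel time t = x/v = 117 km / (1.10 m/s) = 117000 m / 1.10 m/s = 106400 s = 1.231 d.
k_d L₀/(k_r−k_d) = 0.220×21.9/(0.774−0.220) = 4.818/0.5540 = 8.697 mg/L.
e^(−k_d t) = e^(−0.220×1.231) = 0.7627; e^(−k_r t) = e^(−0.774×1.231) = 0.3856.
D = 8.697 × (0.7627 − 0.3856) + 2.82 × 0.3856 = 3.280 + 1.088 = 4.367 mg/L.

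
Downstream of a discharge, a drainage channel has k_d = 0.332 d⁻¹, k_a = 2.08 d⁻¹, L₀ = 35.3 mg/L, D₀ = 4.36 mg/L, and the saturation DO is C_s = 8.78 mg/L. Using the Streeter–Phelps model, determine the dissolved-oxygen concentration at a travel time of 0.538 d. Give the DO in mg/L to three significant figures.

k_d L₀/(k_a−k_d) = 0.332×35.3/(2.08−0.332) = 11.72/1.748 = 6.705 mg/L.
e^(−k_d t) = e^(−0.332×0.5380) = 0.8364; e^(−k_a t) = e^(−2.08×0.5380) = 0.3266.
D = 6.705 × (0.8364 − 0.3266) + 4.36 × 0.3266 = 3.418 + 1.424 = 4.842 mg/L.
DO = C_s − D = 8.78 − 4.842 = 3.938 mg/L.

DO ≈ 3.94 mg/L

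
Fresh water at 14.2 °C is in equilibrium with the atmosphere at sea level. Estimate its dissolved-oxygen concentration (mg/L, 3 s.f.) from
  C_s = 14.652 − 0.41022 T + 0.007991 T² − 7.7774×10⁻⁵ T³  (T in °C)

C_s = 14.652 − 0.41022×14.2 + 0.007991×14.2² − 7.7774×10⁻⁵×14.2³ = 10.22 mg/L.

C_s ≈ 10.2 mg/L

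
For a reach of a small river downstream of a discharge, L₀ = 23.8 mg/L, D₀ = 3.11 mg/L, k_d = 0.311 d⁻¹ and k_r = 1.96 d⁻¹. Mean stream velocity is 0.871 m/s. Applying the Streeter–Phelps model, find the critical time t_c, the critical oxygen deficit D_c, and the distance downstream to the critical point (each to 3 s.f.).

At the critical point dD/dt = 0, so k_d L₀ e^(−k_d t) = k_r D. Substituting D(t) from the Streeter–Phelps equation and solving for t gives
t_c = ln[(k_r/k_d)(1 − D₀(k_r−k_d)/(k_d L₀))] / (k_r−k_d).
Here k_r−k_d = 1.649 d⁻¹ and 1 − D₀(k_r−k_d)/(k_d L₀) = 1 − 3.11×1.649/(0.311×23.8) = 0.3071, so
t_c = ln(6.302 × 0.3071) / 1.649 = 0.6605 / 1.649 = 0.4005 d.
D_c = (k_d/k_r) L₀ e^(−k_d t_c) = (0.311/1.96) × 23.8 × e^(−0.311×0.4005) = 0.1587 × 23.8 × 0.8829 = 3.334 mg/L.
x_c = v t_c = 0.871 m/s × 0.4005 d × 86400 s/d = 30140 m ≈ 30.1 km.

t_c ≈ 0.401 d; D_c ≈ 3.33 mg/L; x_c ≈ 30.1 km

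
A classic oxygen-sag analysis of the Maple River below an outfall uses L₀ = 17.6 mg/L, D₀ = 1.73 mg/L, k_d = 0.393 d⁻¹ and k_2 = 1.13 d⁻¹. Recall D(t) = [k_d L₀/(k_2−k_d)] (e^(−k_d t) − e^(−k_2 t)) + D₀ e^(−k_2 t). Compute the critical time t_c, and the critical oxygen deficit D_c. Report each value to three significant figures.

With k_2/k_d = 2.875 and 1 − D₀(k_2−k_d)/(k_d L₀) = 0.8157,
t_c = ln(2.875 × 0.8157) / (1.13 − 0.393) = ln(2.345) / 0.7370 = 0.8524/0.7370 = 1.157 d.
D_c = (k_d/k_2) L₀ e^(−k_d t_c) = (0.393/1.13) × 17.6 × e^(−0.393×1.157) = 0.3478 × 17.6 × 0.6347 = 3.885 mg/L.

t_c ≈ 1.16 d; D_c ≈ 3.89 mg/L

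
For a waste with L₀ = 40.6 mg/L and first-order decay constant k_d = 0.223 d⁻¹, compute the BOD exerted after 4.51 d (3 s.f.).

y ≈ 25.7 mg/L

y_t = L₀(1 − e^(−k_d t)) = 40.6 × (1 − e^(−0.223×4.51))
= 40.6 × (1 − 0.3658) = 40.6 × 0.6342 = 25.75 mg/L.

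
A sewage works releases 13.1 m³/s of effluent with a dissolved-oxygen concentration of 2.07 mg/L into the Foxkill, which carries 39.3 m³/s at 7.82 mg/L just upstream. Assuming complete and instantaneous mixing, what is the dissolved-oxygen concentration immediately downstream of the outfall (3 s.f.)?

Flow-weighted mixing: C = (Q_r C_r + Q_w C_w)/(Q_r + Q_w)
= (39.3×7.82 + 13.1×2.07)/(39.3 + 13.1) = 334.4/52.40 = 6.383 mg/L.

6.38 mg/L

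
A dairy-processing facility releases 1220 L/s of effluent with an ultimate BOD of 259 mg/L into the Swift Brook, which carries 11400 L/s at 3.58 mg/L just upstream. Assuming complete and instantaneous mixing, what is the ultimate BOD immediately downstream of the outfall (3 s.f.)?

Flow-weighted mixing: C = (Q_r C_r + Q_w C_w)/(Q_r + Q_w)
= (11400×3.58 + 1220×259)/(11400 + 1220) = 356800/12620 = 28.27 mg/L.

28.3 mg/L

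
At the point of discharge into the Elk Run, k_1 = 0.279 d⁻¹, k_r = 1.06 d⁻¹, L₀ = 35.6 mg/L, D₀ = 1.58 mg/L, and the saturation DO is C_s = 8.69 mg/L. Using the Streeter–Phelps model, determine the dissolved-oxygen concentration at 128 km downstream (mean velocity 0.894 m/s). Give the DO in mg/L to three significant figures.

Travel time t = x/v = 128 km / (0.894 m/s) = 128000 m / 0.894 m/s = 143200 s = 1.657 d.
k_1 L₀/(k_r−k_1) = 0.279×35.6/(1.06−0.279) = 9.932/0.7810 = 12.72 mg/L.
e^(−k_1 t) = e^(−0.279×1.657) = 0.6298; e^(−k_r t) = e^(−1.06×1.657) = 0.1726.
D = 12.72 × (0.6298 − 0.1726) + 1.58 × 0.1726 = 5.814 + 0.2728 = 6.087 mg/L.
DO = C_s − D = 8.69 − 6.087 = 2.603 mg/L.

DO ≈ 2.60 mg/L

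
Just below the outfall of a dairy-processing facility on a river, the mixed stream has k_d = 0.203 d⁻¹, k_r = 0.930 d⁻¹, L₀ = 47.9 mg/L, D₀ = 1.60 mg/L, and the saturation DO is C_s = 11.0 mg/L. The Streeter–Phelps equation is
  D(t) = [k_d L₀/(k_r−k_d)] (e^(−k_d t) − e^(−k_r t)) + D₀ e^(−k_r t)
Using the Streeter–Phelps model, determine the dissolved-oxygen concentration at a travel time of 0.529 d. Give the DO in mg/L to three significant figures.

DO ≈ 6.19 mg/L

k_d L₀/(k_r−k_d) = 0.203×47.9/(0.930−0.203) = 9.724/0.7270 = 13.38 mg/L.
e^(−k_d t) = e^(−0.203×0.5290) = 0.8982; e^(−k_r t) = e^(−0.930×0.5290) = 0.6114.
D = 13.38 × (0.8982 − 0.6114) + 1.60 × 0.6114 = 3.835 + 0.9783 = 4.814 mg/L.
DO = C_s − D = 11.0 − 4.814 = 6.186 mg/L.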